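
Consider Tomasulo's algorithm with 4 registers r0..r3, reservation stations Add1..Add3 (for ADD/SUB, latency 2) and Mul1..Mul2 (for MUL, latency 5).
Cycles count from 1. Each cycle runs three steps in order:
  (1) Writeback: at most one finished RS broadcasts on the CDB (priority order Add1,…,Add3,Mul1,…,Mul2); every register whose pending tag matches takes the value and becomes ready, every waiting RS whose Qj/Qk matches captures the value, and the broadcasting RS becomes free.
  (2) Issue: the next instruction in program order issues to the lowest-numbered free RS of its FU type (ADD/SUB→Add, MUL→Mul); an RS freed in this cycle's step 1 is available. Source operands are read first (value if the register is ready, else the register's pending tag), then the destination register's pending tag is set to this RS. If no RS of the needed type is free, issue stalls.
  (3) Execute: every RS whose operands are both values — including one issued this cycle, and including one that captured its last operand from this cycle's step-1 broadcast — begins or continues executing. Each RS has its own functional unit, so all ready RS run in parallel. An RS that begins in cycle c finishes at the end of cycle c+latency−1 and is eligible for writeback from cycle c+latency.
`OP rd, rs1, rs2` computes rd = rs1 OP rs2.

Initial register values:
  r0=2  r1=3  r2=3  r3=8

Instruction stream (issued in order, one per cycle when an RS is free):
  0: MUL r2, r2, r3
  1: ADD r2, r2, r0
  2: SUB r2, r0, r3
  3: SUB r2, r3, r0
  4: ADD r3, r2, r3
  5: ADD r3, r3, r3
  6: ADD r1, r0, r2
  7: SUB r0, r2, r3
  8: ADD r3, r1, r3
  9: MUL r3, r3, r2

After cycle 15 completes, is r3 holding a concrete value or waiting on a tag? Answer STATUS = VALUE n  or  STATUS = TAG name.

STATUS = TAG Mul1

cycle 1: issue MUL r2<-Mul1 // r0:2,r1:3,r2:Mul1,r3:8
cycle 2: issue ADD r2<-Add1 // r0:2,r1:3,r2:Add1,r3:8
cycle 3: issue SUB r2<-Add2 // r0:2,r1:3,r2:Add2,r3:8
cycle 4: issue SUB r2<-Add3 // r0:2,r1:3,r2:Add3,r3:8
cycle 5: CDB Add2=-6; issue ADD r3<-Add2 // r0:2,r1:3,r2:Add3,r3:Add2
cycle 6: CDB Add3=6; issue ADD r3<-Add3 // r0:2,r1:3,r2:6,r3:Add3
cycle 7: CDB Mul1=24; stall // r0:2,r1:3,r2:6,r3:Add3
cycle 8: CDB Add2=14; issue ADD r1<-Add2 // r0:2,r1:Add2,r2:6,r3:Add3
cycle 9: CDB Add1=26; issue SUB r0<-Add1 // r0:Add1,r1:Add2,r2:6,r3:Add3
cycle 10: CDB Add2=8; issue ADD r3<-Add2 // r0:Add1,r1:8,r2:6,r3:Add2
cycle 11: CDB Add3=28; issue MUL r3<-Mul1 // r0:Add1,r1:8,r2:6,r3:Mul1
cycle 12: - // r0:Add1,r1:8,r2:6,r3:Mul1
cycle 13: CDB Add1=-22 // r0:-22,r1:8,r2:6,r3:Mul1
cycle 14: CDB Add2=36 // r0:-22,r1:8,r2:6,r3:Mul1
cycle 15: - // r0:-22,r1:8,r2:6,r3:Mul1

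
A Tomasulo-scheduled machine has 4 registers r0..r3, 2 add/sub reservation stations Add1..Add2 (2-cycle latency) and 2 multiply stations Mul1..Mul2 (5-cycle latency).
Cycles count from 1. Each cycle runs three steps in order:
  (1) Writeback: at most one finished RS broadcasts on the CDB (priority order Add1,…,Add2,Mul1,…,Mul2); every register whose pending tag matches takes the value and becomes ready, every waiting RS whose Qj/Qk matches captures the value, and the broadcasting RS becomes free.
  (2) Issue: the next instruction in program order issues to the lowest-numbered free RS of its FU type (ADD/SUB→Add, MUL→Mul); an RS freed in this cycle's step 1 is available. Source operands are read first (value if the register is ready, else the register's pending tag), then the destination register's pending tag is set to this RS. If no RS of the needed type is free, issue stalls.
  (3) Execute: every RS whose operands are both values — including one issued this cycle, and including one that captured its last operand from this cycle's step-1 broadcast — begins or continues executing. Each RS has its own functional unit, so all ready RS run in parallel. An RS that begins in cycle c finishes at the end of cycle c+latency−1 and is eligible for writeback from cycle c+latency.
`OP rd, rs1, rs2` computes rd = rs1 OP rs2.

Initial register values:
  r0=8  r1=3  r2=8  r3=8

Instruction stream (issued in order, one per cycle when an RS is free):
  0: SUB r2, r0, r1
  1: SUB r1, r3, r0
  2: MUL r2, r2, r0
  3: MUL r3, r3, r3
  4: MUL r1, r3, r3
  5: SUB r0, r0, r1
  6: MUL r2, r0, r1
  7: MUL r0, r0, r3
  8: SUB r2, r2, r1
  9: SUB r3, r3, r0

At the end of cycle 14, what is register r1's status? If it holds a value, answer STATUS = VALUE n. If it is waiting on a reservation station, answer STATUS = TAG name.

STATUS = VALUE 4096

cycle 1: issue SUB r2<-Add1 // r0:8,r1:3,r2:Add1,r3:8
cycle 2: issue SUB r1<-Add2 // r0:8,r1:Add2,r2:Add1,r3:8
cycle 3: CDB Add1=5; issue MUL r2<-Mul1 // r0:8,r1:Add2,r2:Mul1,r3:8
cycle 4: CDB Add2=0; issue MUL r3<-Mul2 // r0:8,r1:0,r2:Mul1,r3:Mul2
cycle 5: stall // r0:8,r1:0,r2:Mul1,r3:Mul2
cycle 6: stall // r0:8,r1:0,r2:Mul1,r3:Mul2
cycle 7: stall // r0:8,r1:0,r2:Mul1,r3:Mul2
cycle 8: CDB Mul1=40; issue MUL r1<-Mul1 // r0:8,r1:Mul1,r2:40,r3:Mul2
cycle 9: CDB Mul2=64; issue SUB r0<-Add1 // r0:Add1,r1:Mul1,r2:40,r3:64
cycle 10: issue MUL r2<-Mul2 // r0:Add1,r1:Mul1,r2:Mul2,r3:64
cycle 11: stall // r0:Add1,r1:Mul1,r2:Mul2,r3:64
cycle 12: stall // r0:Add1,r1:Mul1,r2:Mul2,r3:64
cycle 13: stall // r0:Add1,r1:Mul1,r2:Mul2,r3:64
cycle 14: CDB Mul1=4096; issue MUL r0<-Mul1 // r0:Mul1,r1:4096,r2:Mul2,r3:64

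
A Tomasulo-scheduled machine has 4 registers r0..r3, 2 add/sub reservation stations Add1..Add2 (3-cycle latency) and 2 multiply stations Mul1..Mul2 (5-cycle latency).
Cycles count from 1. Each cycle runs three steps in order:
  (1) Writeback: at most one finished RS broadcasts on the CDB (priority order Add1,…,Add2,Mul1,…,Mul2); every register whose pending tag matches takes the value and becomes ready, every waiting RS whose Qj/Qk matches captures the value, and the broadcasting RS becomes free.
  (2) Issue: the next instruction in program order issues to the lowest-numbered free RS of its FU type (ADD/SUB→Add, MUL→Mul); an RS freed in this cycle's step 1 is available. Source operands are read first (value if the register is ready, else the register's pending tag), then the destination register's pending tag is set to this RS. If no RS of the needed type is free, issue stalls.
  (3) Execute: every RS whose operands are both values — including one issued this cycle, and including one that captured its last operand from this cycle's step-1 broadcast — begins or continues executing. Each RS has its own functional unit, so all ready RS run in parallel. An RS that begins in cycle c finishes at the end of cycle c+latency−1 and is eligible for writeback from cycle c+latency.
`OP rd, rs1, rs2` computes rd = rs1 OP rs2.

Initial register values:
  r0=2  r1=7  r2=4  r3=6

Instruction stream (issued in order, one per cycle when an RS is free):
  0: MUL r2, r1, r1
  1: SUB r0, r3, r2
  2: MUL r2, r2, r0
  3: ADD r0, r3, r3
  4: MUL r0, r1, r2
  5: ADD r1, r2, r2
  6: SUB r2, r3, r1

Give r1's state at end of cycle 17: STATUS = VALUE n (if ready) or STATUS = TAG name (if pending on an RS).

STATUS = VALUE -4214

  c1: issue MUL r2<-Mul1  regs: r0:2,r1:7,r2:Mul1,r3:6
  c2: issue SUB r0<-Add1  regs: r0:Add1,r1:7,r2:Mul1,r3:6
  c3: issue MUL r2<-Mul2  regs: r0:Add1,r1:7,r2:Mul2,r3:6
  c4: issue ADD r0<-Add2  regs: r0:Add2,r1:7,r2:Mul2,r3:6
  c5: stall  regs: r0:Add2,r1:7,r2:Mul2,r3:6
  c6: CDB Mul1=49; issue MUL r0<-Mul1  regs: r0:Mul1,r1:7,r2:Mul2,r3:6
  c7: CDB Add2=12; issue ADD r1<-Add2  regs: r0:Mul1,r1:Add2,r2:Mul2,r3:6
  c8: stall  regs: r0:Mul1,r1:Add2,r2:Mul2,r3:6
  c9: CDB Add1=-43; issue SUB r2<-Add1  regs: r0:Mul1,r1:Add2,r2:Add1,r3:6
  c10: -  regs: r0:Mul1,r1:Add2,r2:Add1,r3:6
  c11: -  regs: r0:Mul1,r1:Add2,r2:Add1,r3:6
  c12: -  regs: r0:Mul1,r1:Add2,r2:Add1,r3:6
  c13: -  regs: r0:Mul1,r1:Add2,r2:Add1,r3:6
  c14: CDB Mul2=-2107  regs: r0:Mul1,r1:Add2,r2:Add1,r3:6
  c15: -  regs: r0:Mul1,r1:Add2,r2:Add1,r3:6
  c16: -  regs: r0:Mul1,r1:Add2,r2:Add1,r3:6
  c17: CDB Add2=-4214  regs: r0:Mul1,r1:-4214,r2:Add1,r3:6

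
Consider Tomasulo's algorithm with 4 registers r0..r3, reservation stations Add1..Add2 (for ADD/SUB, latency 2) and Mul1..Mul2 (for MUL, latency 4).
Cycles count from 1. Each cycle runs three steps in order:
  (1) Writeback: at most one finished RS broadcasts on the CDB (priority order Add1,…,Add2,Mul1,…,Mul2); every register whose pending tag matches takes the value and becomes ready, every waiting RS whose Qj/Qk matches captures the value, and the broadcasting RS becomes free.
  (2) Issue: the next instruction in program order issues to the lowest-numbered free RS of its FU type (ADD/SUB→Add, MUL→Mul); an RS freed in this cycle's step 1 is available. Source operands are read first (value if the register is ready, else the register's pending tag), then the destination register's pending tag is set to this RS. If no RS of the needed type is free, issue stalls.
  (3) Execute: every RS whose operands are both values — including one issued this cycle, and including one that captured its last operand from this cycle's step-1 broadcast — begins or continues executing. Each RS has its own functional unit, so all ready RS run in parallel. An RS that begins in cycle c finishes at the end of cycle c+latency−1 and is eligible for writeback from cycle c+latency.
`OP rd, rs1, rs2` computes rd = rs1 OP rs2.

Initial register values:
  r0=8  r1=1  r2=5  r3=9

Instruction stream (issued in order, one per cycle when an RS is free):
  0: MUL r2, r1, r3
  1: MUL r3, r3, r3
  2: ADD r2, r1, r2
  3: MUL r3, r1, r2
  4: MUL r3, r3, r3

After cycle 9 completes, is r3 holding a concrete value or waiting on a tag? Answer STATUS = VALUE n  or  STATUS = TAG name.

STATUS = TAG Mul2

  c1: issue MUL r2<-Mul1  regs: r0:8,r1:1,r2:Mul1,r3:9
  c2: issue MUL r3<-Mul2  regs: r0:8,r1:1,r2:Mul1,r3:Mul2
  c3: issue ADD r2<-Add1  regs: r0:8,r1:1,r2:Add1,r3:Mul2
  c4: stall  regs: r0:8,r1:1,r2:Add1,r3:Mul2
  c5: CDB Mul1=9; issue MUL r3<-Mul1  regs: r0:8,r1:1,r2:Add1,r3:Mul1
  c6: CDB Mul2=81; issue MUL r3<-Mul2  regs: r0:8,r1:1,r2:Add1,r3:Mul2
  c7: CDB Add1=10  regs: r0:8,r1:1,r2:10,r3:Mul2
  c8: -  regs: r0:8,r1:1,r2:10,r3:Mul2
  c9: -  regs: r0:8,r1:1,r2:10,r3:Mul2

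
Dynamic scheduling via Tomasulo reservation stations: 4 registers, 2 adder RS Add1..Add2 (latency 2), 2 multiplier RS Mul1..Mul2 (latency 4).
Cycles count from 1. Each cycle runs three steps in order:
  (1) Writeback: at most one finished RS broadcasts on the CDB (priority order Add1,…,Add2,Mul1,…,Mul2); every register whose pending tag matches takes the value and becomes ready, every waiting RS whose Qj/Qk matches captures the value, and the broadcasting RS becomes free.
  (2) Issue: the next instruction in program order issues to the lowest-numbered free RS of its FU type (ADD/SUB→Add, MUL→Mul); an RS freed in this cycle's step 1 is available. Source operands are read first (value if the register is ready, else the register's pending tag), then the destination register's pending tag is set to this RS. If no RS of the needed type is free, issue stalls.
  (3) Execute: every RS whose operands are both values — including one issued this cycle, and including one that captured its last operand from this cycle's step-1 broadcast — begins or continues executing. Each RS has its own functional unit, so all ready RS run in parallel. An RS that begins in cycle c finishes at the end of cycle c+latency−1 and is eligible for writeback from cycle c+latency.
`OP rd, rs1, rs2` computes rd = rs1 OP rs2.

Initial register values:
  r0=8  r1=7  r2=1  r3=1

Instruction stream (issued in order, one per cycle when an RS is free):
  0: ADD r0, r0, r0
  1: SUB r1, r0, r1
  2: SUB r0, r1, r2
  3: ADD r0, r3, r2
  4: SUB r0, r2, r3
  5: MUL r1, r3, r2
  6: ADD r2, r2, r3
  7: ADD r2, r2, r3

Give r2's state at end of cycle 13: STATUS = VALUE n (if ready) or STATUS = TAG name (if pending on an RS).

c1: issue ADD r0<-Add1 | r0:Add1,r1:7,r2:1,r3:1
c2: issue SUB r1<-Add2 | r0:Add1,r1:Add2,r2:1,r3:1
c3: CDB Add1=16; issue SUB r0<-Add1 | r0:Add1,r1:Add2,r2:1,r3:1
c4: stall | r0:Add1,r1:Add2,r2:1,r3:1
c5: CDB Add2=9; issue ADD r0<-Add2 | r0:Add2,r1:9,r2:1,r3:1
c6: stall | r0:Add2,r1:9,r2:1,r3:1
c7: CDB Add1=8; issue SUB r0<-Add1 | r0:Add1,r1:9,r2:1,r3:1
c8: CDB Add2=2; issue MUL r1<-Mul1 | r0:Add1,r1:Mul1,r2:1,r3:1
c9: CDB Add1=0; issue ADD r2<-Add1 | r0:0,r1:Mul1,r2:Add1,r3:1
c10: issue ADD r2<-Add2 | r0:0,r1:Mul1,r2:Add2,r3:1
c11: CDB Add1=2 | r0:0,r1:Mul1,r2:Add2,r3:1
c12: CDB Mul1=1 | r0:0,r1:1,r2:Add2,r3:1
c13: CDB Add2=3 | r0:0,r1:1,r2:3,r3:1

STATUS = VALUE 3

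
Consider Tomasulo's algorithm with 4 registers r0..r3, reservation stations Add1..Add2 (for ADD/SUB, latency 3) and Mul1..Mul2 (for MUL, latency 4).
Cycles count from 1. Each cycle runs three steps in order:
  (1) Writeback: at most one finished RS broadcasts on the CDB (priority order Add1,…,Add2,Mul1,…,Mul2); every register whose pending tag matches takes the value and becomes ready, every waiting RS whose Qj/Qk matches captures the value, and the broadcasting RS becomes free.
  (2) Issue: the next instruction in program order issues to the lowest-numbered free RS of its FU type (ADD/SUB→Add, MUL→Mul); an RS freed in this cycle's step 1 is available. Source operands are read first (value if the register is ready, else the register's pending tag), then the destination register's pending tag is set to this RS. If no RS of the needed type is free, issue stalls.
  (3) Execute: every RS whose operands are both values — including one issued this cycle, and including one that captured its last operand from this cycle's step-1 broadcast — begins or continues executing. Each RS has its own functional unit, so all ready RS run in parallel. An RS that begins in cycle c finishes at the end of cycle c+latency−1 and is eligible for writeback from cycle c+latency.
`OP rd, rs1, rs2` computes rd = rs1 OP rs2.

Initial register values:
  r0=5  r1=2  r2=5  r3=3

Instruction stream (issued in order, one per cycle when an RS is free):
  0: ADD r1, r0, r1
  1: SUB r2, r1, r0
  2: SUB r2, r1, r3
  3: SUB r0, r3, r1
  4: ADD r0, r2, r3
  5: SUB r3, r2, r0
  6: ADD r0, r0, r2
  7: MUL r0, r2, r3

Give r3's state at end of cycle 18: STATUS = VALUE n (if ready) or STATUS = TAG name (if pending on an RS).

STATUS = VALUE -3

cycle 1: issue ADD r1<-Add1 // r0:5,r1:Add1,r2:5,r3:3
cycle 2: issue SUB r2<-Add2 // r0:5,r1:Add1,r2:Add2,r3:3
cycle 3: stall // r0:5,r1:Add1,r2:Add2,r3:3
cycle 4: CDB Add1=7; issue SUB r2<-Add1 // r0:5,r1:7,r2:Add1,r3:3
cycle 5: stall // r0:5,r1:7,r2:Add1,r3:3
cycle 6: stall // r0:5,r1:7,r2:Add1,r3:3
cycle 7: CDB Add1=4; issue SUB r0<-Add1 // r0:Add1,r1:7,r2:4,r3:3
cycle 8: CDB Add2=2; issue ADD r0<-Add2 // r0:Add2,r1:7,r2:4,r3:3
cycle 9: stall // r0:Add2,r1:7,r2:4,r3:3
cycle 10: CDB Add1=-4; issue SUB r3<-Add1 // r0:Add2,r1:7,r2:4,r3:Add1
cycle 11: CDB Add2=7; issue ADD r0<-Add2 // r0:Add2,r1:7,r2:4,r3:Add1
cycle 12: issue MUL r0<-Mul1 // r0:Mul1,r1:7,r2:4,r3:Add1
cycle 13: - // r0:Mul1,r1:7,r2:4,r3:Add1
cycle 14: CDB Add1=-3 // r0:Mul1,r1:7,r2:4,r3:-3
cycle 15: CDB Add2=11 // r0:Mul1,r1:7,r2:4,r3:-3
cycle 16: - // r0:Mul1,r1:7,r2:4,r3:-3
cycle 17: - // r0:Mul1,r1:7,r2:4,r3:-3
cycle 18: CDB Mul1=-12 // r0:-12,r1:7,r2:4,r3:-3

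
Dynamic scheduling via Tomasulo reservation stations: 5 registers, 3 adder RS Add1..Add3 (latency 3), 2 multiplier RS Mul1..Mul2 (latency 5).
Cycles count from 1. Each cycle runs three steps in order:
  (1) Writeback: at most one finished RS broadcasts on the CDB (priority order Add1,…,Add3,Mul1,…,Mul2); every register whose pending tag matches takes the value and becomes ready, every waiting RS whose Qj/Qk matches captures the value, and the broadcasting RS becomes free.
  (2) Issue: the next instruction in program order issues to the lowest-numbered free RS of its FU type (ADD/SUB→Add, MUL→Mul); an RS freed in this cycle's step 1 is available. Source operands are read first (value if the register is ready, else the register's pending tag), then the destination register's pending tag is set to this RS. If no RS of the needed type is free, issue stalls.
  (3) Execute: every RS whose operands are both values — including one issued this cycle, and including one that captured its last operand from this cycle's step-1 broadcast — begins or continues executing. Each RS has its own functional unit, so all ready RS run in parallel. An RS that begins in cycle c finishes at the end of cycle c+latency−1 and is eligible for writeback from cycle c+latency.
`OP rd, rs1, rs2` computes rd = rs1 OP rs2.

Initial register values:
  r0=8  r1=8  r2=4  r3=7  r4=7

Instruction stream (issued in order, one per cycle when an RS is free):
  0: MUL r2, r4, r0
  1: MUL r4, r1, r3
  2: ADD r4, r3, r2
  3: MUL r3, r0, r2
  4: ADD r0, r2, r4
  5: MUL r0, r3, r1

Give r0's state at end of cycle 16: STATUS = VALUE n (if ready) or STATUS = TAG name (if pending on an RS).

STATUS = VALUE 3584

  c1: issue MUL r2<-Mul1  regs: r0:8,r1:8,r2:Mul1,r3:7,r4:7
  c2: issue MUL r4<-Mul2  regs: r0:8,r1:8,r2:Mul1,r3:7,r4:Mul2
  c3: issue ADD r4<-Add1  regs: r0:8,r1:8,r2:Mul1,r3:7,r4:Add1
  c4: stall  regs: r0:8,r1:8,r2:Mul1,r3:7,r4:Add1
  c5: stall  regs: r0:8,r1:8,r2:Mul1,r3:7,r4:Add1
  c6: CDB Mul1=56; issue MUL r3<-Mul1  regs: r0:8,r1:8,r2:56,r3:Mul1,r4:Add1
  c7: CDB Mul2=56; issue ADD r0<-Add2  regs: r0:Add2,r1:8,r2:56,r3:Mul1,r4:Add1
  c8: issue MUL r0<-Mul2  regs: r0:Mul2,r1:8,r2:56,r3:Mul1,r4:Add1
  c9: CDB Add1=63  regs: r0:Mul2,r1:8,r2:56,r3:Mul1,r4:63
  c10: -  regs: r0:Mul2,r1:8,r2:56,r3:Mul1,r4:63
  c11: CDB Mul1=448  regs: r0:Mul2,r1:8,r2:56,r3:448,r4:63
  c12: CDB Add2=119  regs: r0:Mul2,r1:8,r2:56,r3:448,r4:63
  c13: -  regs: r0:Mul2,r1:8,r2:56,r3:448,r4:63
  c14: -  regs: r0:Mul2,r1:8,r2:56,r3:448,r4:63
  c15: -  regs: r0:Mul2,r1:8,r2:56,r3:448,r4:63
  c16: CDB Mul2=3584  regs: r0:3584,r1:8,r2:56,r3:448,r4:63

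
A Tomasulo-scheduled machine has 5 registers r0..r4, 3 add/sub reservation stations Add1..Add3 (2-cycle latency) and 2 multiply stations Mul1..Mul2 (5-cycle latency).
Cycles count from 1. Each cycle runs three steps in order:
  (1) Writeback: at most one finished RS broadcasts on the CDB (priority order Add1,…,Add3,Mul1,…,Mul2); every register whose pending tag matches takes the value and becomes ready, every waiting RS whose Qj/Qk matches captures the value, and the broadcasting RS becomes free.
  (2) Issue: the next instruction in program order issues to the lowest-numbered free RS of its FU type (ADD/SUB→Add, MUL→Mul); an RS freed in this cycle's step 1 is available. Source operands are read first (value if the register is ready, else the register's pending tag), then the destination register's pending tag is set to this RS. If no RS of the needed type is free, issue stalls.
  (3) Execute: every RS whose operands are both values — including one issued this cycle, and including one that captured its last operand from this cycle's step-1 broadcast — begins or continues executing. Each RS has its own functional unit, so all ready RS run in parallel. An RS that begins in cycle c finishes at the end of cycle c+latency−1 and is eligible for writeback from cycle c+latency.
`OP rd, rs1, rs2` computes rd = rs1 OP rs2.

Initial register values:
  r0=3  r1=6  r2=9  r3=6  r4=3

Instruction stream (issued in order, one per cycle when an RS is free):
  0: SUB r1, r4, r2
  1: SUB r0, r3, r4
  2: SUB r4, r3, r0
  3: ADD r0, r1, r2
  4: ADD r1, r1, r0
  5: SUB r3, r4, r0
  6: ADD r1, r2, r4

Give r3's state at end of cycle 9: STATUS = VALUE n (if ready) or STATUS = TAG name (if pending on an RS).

STATUS = VALUE 0

  c1: issue SUB r1<-Add1  regs: r0:3,r1:Add1,r2:9,r3:6,r4:3
  c2: issue SUB r0<-Add2  regs: r0:Add2,r1:Add1,r2:9,r3:6,r4:3
  c3: CDB Add1=-6; issue SUB r4<-Add1  regs: r0:Add2,r1:-6,r2:9,r3:6,r4:Add1
  c4: CDB Add2=3; issue ADD r0<-Add2  regs: r0:Add2,r1:-6,r2:9,r3:6,r4:Add1
  c5: issue ADD r1<-Add3  regs: r0:Add2,r1:Add3,r2:9,r3:6,r4:Add1
  c6: CDB Add1=3; issue SUB r3<-Add1  regs: r0:Add2,r1:Add3,r2:9,r3:Add1,r4:3
  c7: CDB Add2=3; issue ADD r1<-Add2  regs: r0:3,r1:Add2,r2:9,r3:Add1,r4:3
  c8: -  regs: r0:3,r1:Add2,r2:9,r3:Add1,r4:3
  c9: CDB Add1=0  regs: r0:3,r1:Add2,r2:9,r3:0,r4:3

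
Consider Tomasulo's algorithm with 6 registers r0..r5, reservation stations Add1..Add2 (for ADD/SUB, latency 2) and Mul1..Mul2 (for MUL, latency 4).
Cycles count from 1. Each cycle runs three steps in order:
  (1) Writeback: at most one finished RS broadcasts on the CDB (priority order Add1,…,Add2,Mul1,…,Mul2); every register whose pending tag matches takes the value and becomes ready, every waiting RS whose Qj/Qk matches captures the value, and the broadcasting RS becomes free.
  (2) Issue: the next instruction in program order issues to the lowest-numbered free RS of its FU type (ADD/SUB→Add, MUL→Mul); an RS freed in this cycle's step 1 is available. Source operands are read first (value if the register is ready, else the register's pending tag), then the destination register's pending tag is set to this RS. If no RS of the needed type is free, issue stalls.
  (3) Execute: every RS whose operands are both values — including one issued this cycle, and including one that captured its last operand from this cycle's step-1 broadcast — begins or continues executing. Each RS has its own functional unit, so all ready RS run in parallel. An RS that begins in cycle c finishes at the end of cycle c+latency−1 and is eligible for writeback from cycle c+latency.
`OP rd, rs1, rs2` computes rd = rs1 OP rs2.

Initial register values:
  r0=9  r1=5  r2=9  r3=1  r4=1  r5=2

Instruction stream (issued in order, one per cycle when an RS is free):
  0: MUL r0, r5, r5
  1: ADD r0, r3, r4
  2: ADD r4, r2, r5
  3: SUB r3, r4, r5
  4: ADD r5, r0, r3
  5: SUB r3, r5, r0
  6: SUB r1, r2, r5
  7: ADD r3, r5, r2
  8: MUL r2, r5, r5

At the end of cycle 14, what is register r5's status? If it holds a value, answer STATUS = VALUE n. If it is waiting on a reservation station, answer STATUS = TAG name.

c1: issue MUL r0<-Mul1 | r0:Mul1,r1:5,r2:9,r3:1,r4:1,r5:2
c2: issue ADD r0<-Add1 | r0:Add1,r1:5,r2:9,r3:1,r4:1,r5:2
c3: issue ADD r4<-Add2 | r0:Add1,r1:5,r2:9,r3:1,r4:Add2,r5:2
c4: CDB Add1=2; issue SUB r3<-Add1 | r0:2,r1:5,r2:9,r3:Add1,r4:Add2,r5:2
c5: CDB Add2=11; issue ADD r5<-Add2 | r0:2,r1:5,r2:9,r3:Add1,r4:11,r5:Add2
c6: CDB Mul1=4; stall | r0:2,r1:5,r2:9,r3:Add1,r4:11,r5:Add2
c7: CDB Add1=9; issue SUB r3<-Add1 | r0:2,r1:5,r2:9,r3:Add1,r4:11,r5:Add2
c8: stall | r0:2,r1:5,r2:9,r3:Add1,r4:11,r5:Add2
c9: CDB Add2=11; issue SUB r1<-Add2 | r0:2,r1:Add2,r2:9,r3:Add1,r4:11,r5:11
c10: stall | r0:2,r1:Add2,r2:9,r3:Add1,r4:11,r5:11
c11: CDB Add1=9; issue ADD r3<-Add1 | r0:2,r1:Add2,r2:9,r3:Add1,r4:11,r5:11
c12: CDB Add2=-2; issue MUL r2<-Mul1 | r0:2,r1:-2,r2:Mul1,r3:Add1,r4:11,r5:11
c13: CDB Add1=20 | r0:2,r1:-2,r2:Mul1,r3:20,r4:11,r5:11
c14: - | r0:2,r1:-2,r2:Mul1,r3:20,r4:11,r5:11

STATUS = VALUE 11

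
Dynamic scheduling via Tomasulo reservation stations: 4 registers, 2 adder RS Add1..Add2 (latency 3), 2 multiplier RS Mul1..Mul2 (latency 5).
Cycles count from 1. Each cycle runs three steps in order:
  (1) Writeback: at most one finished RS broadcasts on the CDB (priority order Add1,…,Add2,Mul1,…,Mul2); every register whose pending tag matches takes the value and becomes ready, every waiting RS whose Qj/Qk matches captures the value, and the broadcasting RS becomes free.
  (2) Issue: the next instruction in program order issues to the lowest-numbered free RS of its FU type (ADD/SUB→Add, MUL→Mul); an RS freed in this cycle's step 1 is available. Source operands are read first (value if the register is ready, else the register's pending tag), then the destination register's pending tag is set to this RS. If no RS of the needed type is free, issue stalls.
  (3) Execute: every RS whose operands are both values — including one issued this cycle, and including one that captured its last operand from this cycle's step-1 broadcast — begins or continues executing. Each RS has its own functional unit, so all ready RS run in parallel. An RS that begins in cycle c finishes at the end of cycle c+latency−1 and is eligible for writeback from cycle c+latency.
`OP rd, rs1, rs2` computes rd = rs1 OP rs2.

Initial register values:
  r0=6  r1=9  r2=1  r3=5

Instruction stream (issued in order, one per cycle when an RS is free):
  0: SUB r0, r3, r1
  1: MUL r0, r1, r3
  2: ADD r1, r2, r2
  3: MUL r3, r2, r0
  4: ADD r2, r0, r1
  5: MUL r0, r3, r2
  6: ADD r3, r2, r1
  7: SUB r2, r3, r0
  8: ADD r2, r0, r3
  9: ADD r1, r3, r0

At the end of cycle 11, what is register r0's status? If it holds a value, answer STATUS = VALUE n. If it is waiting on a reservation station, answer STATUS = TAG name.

STATUS = TAG Mul1

cycle 1: issue SUB r0<-Add1 // r0:Add1,r1:9,r2:1,r3:5
cycle 2: issue MUL r0<-Mul1 // r0:Mul1,r1:9,r2:1,r3:5
cycle 3: issue ADD r1<-Add2 // r0:Mul1,r1:Add2,r2:1,r3:5
cycle 4: CDB Add1=-4; issue MUL r3<-Mul2 // r0:Mul1,r1:Add2,r2:1,r3:Mul2
cycle 5: issue ADD r2<-Add1 // r0:Mul1,r1:Add2,r2:Add1,r3:Mul2
cycle 6: CDB Add2=2; stall // r0:Mul1,r1:2,r2:Add1,r3:Mul2
cycle 7: CDB Mul1=45; issue MUL r0<-Mul1 // r0:Mul1,r1:2,r2:Add1,r3:Mul2
cycle 8: issue ADD r3<-Add2 // r0:Mul1,r1:2,r2:Add1,r3:Add2
cycle 9: stall // r0:Mul1,r1:2,r2:Add1,r3:Add2
cycle 10: CDB Add1=47; issue SUB r2<-Add1 // r0:Mul1,r1:2,r2:Add1,r3:Add2
cycle 11: stall // r0:Mul1,r1:2,r2:Add1,r3:Add2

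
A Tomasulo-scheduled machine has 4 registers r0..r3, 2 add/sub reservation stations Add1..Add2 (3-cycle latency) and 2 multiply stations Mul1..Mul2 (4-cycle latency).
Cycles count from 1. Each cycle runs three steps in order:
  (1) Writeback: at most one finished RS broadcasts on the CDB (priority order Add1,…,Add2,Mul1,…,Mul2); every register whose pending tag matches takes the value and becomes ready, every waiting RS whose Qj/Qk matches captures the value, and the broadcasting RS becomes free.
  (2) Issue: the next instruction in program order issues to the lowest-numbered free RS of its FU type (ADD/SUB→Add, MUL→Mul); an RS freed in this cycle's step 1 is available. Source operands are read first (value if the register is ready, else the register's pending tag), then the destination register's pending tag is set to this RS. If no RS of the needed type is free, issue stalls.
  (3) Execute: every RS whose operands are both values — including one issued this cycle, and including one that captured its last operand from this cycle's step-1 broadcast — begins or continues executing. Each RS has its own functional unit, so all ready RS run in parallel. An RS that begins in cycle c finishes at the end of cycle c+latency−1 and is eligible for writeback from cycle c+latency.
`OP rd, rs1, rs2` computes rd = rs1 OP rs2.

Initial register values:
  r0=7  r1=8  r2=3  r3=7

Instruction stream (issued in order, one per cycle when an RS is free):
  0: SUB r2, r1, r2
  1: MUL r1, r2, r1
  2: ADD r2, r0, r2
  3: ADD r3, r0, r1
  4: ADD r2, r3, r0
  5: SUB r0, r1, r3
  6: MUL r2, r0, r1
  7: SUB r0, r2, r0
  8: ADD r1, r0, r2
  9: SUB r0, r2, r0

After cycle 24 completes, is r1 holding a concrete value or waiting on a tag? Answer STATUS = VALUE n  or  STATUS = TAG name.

cycle 1: issue SUB r2<-Add1 // r0:7,r1:8,r2:Add1,r3:7
cycle 2: issue MUL r1<-Mul1 // r0:7,r1:Mul1,r2:Add1,r3:7
cycle 3: issue ADD r2<-Add2 // r0:7,r1:Mul1,r2:Add2,r3:7
cycle 4: CDB Add1=5; issue ADD r3<-Add1 // r0:7,r1:Mul1,r2:Add2,r3:Add1
cycle 5: stall // r0:7,r1:Mul1,r2:Add2,r3:Add1
cycle 6: stall // r0:7,r1:Mul1,r2:Add2,r3:Add1
cycle 7: CDB Add2=12; issue ADD r2<-Add2 // r0:7,r1:Mul1,r2:Add2,r3:Add1
cycle 8: CDB Mul1=40; stall // r0:7,r1:40,r2:Add2,r3:Add1
cycle 9: stall // r0:7,r1:40,r2:Add2,r3:Add1
cycle 10: stall // r0:7,r1:40,r2:Add2,r3:Add1
cycle 11: CDB Add1=47; issue SUB r0<-Add1 // r0:Add1,r1:40,r2:Add2,r3:47
cycle 12: issue MUL r2<-Mul1 // r0:Add1,r1:40,r2:Mul1,r3:47
cycle 13: stall // r0:Add1,r1:40,r2:Mul1,r3:47
cycle 14: CDB Add1=-7; issue SUB r0<-Add1 // r0:Add1,r1:40,r2:Mul1,r3:47
cycle 15: CDB Add2=54; issue ADD r1<-Add2 // r0:Add1,r1:Add2,r2:Mul1,r3:47
cycle 16: stall // r0:Add1,r1:Add2,r2:Mul1,r3:47
cycle 17: stall // r0:Add1,r1:Add2,r2:Mul1,r3:47
cycle 18: CDB Mul1=-280; stall // r0:Add1,r1:Add2,r2:-280,r3:47
cycle 19: stall // r0:Add1,r1:Add2,r2:-280,r3:47
cycle 20: stall // r0:Add1,r1:Add2,r2:-280,r3:47
cycle 21: CDB Add1=-273; issue SUB r0<-Add1 // r0:Add1,r1:Add2,r2:-280,r3:47
cycle 22: - // r0:Add1,r1:Add2,r2:-280,r3:47
cycle 23: - // r0:Add1,r1:Add2,r2:-280,r3:47
cycle 24: CDB Add1=-7 // r0:-7,r1:Add2,r2:-280,r3:47

STATUS = TAG Add2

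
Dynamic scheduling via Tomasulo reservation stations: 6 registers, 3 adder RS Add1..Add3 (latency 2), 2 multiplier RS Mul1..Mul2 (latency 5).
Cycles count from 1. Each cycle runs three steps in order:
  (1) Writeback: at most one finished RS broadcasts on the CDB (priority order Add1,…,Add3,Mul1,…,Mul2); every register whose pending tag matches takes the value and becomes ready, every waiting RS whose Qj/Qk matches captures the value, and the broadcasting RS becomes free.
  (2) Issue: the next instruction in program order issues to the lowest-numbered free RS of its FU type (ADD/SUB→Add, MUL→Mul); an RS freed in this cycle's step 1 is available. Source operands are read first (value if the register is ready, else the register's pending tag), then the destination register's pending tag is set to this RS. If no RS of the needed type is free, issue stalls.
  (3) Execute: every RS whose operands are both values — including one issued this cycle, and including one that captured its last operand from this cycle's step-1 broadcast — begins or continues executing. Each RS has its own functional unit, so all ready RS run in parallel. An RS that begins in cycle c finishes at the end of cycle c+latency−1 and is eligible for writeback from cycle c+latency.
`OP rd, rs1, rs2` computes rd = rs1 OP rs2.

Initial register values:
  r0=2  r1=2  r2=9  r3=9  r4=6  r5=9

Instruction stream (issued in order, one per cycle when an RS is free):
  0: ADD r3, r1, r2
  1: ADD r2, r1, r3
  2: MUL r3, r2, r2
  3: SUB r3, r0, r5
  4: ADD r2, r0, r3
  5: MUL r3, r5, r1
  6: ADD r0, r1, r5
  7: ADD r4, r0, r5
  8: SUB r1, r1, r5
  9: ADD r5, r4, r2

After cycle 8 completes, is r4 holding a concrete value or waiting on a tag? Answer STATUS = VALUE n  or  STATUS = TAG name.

STATUS = TAG Add2

cycle 1: issue ADD r3<-Add1 // r0:2,r1:2,r2:9,r3:Add1,r4:6,r5:9
cycle 2: issue ADD r2<-Add2 // r0:2,r1:2,r2:Add2,r3:Add1,r4:6,r5:9
cycle 3: CDB Add1=11; issue MUL r3<-Mul1 // r0:2,r1:2,r2:Add2,r3:Mul1,r4:6,r5:9
cycle 4: issue SUB r3<-Add1 // r0:2,r1:2,r2:Add2,r3:Add1,r4:6,r5:9
cycle 5: CDB Add2=13; issue ADD r2<-Add2 // r0:2,r1:2,r2:Add2,r3:Add1,r4:6,r5:9
cycle 6: CDB Add1=-7; issue MUL r3<-Mul2 // r0:2,r1:2,r2:Add2,r3:Mul2,r4:6,r5:9
cycle 7: issue ADD r0<-Add1 // r0:Add1,r1:2,r2:Add2,r3:Mul2,r4:6,r5:9
cycle 8: CDB Add2=-5; issue ADD r4<-Add2 // r0:Add1,r1:2,r2:-5,r3:Mul2,r4:Add2,r5:9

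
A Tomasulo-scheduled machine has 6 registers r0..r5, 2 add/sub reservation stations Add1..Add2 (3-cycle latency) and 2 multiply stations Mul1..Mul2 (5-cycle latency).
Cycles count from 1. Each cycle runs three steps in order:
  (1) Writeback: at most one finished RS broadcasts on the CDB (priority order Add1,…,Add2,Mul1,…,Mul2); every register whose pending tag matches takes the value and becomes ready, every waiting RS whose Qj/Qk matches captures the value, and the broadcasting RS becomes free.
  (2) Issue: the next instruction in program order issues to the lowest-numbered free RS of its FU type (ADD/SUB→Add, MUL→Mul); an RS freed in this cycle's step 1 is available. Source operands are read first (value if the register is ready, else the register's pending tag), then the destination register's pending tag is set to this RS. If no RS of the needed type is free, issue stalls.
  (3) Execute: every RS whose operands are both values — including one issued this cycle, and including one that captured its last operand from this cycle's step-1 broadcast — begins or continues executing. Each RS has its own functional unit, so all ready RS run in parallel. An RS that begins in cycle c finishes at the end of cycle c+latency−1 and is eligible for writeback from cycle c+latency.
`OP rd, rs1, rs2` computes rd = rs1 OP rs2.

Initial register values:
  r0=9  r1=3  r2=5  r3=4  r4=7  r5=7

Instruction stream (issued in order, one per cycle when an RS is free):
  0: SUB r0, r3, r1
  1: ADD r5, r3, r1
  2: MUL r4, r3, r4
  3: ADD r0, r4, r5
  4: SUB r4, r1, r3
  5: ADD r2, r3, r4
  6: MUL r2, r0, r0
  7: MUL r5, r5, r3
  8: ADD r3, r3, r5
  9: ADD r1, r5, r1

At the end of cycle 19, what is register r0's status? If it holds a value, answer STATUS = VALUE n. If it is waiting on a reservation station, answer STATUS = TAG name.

cycle 1: issue SUB r0<-Add1 // r0:Add1,r1:3,r2:5,r3:4,r4:7,r5:7
cycle 2: issue ADD r5<-Add2 // r0:Add1,r1:3,r2:5,r3:4,r4:7,r5:Add2
cycle 3: issue MUL r4<-Mul1 // r0:Add1,r1:3,r2:5,r3:4,r4:Mul1,r5:Add2
cycle 4: CDB Add1=1; issue ADD r0<-Add1 // r0:Add1,r1:3,r2:5,r3:4,r4:Mul1,r5:Add2
cycle 5: CDB Add2=7; issue SUB r4<-Add2 // r0:Add1,r1:3,r2:5,r3:4,r4:Add2,r5:7
cycle 6: stall // r0:Add1,r1:3,r2:5,r3:4,r4:Add2,r5:7
cycle 7: stall // r0:Add1,r1:3,r2:5,r3:4,r4:Add2,r5:7
cycle 8: CDB Add2=-1; issue ADD r2<-Add2 // r0:Add1,r1:3,r2:Add2,r3:4,r4:-1,r5:7
cycle 9: CDB Mul1=28; issue MUL r2<-Mul1 // r0:Add1,r1:3,r2:Mul1,r3:4,r4:-1,r5:7
cycle 10: issue MUL r5<-Mul2 // r0:Add1,r1:3,r2:Mul1,r3:4,r4:-1,r5:Mul2
cycle 11: CDB Add2=3; issue ADD r3<-Add2 // r0:Add1,r1:3,r2:Mul1,r3:Add2,r4:-1,r5:Mul2
cycle 12: CDB Add1=35; issue ADD r1<-Add1 // r0:35,r1:Add1,r2:Mul1,r3:Add2,r4:-1,r5:Mul2
cycle 13: - // r0:35,r1:Add1,r2:Mul1,r3:Add2,r4:-1,r5:Mul2
cycle 14: - // r0:35,r1:Add1,r2:Mul1,r3:Add2,r4:-1,r5:Mul2
cycle 15: CDB Mul2=28 // r0:35,r1:Add1,r2:Mul1,r3:Add2,r4:-1,r5:28
cycle 16: - // r0:35,r1:Add1,r2:Mul1,r3:Add2,r4:-1,r5:28
cycle 17: CDB Mul1=1225 // r0:35,r1:Add1,r2:1225,r3:Add2,r4:-1,r5:28
cycle 18: CDB Add1=31 // r0:35,r1:31,r2:1225,r3:Add2,r4:-1,r5:28
cycle 19: CDB Add2=32 // r0:35,r1:31,r2:1225,r3:32,r4:-1,r5:28

STATUS = VALUE 35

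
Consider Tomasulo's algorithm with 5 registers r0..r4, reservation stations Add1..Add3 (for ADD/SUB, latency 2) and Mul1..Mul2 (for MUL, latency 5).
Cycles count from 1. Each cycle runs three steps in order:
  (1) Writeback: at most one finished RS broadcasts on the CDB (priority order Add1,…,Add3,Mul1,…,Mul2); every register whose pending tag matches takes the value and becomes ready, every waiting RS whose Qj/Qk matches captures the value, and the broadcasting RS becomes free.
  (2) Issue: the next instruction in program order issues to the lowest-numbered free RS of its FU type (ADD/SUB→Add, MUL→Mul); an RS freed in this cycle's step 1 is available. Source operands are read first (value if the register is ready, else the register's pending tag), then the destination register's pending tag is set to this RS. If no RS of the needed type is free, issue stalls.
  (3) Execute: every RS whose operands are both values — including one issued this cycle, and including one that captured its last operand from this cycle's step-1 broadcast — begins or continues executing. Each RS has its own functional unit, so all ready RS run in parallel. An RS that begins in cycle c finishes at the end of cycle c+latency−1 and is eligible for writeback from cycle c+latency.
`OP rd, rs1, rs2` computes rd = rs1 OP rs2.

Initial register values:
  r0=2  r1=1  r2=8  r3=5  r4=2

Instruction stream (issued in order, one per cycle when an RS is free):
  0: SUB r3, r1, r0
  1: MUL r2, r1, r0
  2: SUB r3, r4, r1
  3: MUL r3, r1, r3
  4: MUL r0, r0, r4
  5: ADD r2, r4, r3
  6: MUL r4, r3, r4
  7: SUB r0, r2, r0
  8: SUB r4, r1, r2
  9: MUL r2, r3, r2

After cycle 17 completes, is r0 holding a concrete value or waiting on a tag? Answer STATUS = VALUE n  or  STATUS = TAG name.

cycle 1: issue SUB r3<-Add1 // r0:2,r1:1,r2:8,r3:Add1,r4:2
cycle 2: issue MUL r2<-Mul1 // r0:2,r1:1,r2:Mul1,r3:Add1,r4:2
cycle 3: CDB Add1=-1; issue SUB r3<-Add1 // r0:2,r1:1,r2:Mul1,r3:Add1,r4:2
cycle 4: issue MUL r3<-Mul2 // r0:2,r1:1,r2:Mul1,r3:Mul2,r4:2
cycle 5: CDB Add1=1; stall // r0:2,r1:1,r2:Mul1,r3:Mul2,r4:2
cycle 6: stall // r0:2,r1:1,r2:Mul1,r3:Mul2,r4:2
cycle 7: CDB Mul1=2; issue MUL r0<-Mul1 // r0:Mul1,r1:1,r2:2,r3:Mul2,r4:2
cycle 8: issue ADD r2<-Add1 // r0:Mul1,r1:1,r2:Add1,r3:Mul2,r4:2
cycle 9: stall // r0:Mul1,r1:1,r2:Add1,r3:Mul2,r4:2
cycle 10: CDB Mul2=1; issue MUL r4<-Mul2 // r0:Mul1,r1:1,r2:Add1,r3:1,r4:Mul2
cycle 11: issue SUB r0<-Add2 // r0:Add2,r1:1,r2:Add1,r3:1,r4:Mul2
cycle 12: CDB Add1=3; issue SUB r4<-Add1 // r0:Add2,r1:1,r2:3,r3:1,r4:Add1
cycle 13: CDB Mul1=4; issue MUL r2<-Mul1 // r0:Add2,r1:1,r2:Mul1,r3:1,r4:Add1
cycle 14: CDB Add1=-2 // r0:Add2,r1:1,r2:Mul1,r3:1,r4:-2
cycle 15: CDB Add2=-1 // r0:-1,r1:1,r2:Mul1,r3:1,r4:-2
cycle 16: CDB Mul2=2 // r0:-1,r1:1,r2:Mul1,r3:1,r4:-2
cycle 17: - // r0:-1,r1:1,r2:Mul1,r3:1,r4:-2

STATUS = VALUE -1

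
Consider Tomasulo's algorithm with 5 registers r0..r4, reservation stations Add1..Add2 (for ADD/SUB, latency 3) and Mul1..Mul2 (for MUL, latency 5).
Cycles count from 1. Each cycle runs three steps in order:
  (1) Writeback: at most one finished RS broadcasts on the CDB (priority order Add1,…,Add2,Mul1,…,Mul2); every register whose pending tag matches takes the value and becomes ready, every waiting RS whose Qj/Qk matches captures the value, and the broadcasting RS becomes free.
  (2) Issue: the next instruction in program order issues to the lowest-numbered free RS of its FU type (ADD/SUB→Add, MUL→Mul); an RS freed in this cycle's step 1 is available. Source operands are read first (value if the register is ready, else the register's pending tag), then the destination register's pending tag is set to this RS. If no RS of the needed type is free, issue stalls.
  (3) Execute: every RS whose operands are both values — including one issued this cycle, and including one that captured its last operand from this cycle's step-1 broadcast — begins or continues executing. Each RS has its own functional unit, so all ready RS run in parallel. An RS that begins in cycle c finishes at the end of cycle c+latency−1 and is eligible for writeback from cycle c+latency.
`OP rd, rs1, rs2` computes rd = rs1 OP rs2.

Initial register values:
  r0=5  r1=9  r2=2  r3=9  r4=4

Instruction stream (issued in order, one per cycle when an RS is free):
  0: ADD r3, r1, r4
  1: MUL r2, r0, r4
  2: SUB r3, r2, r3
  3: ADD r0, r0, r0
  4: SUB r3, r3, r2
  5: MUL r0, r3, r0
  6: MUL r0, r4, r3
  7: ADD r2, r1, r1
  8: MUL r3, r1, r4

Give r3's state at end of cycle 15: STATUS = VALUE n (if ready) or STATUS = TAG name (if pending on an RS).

STATUS = VALUE -13

c1: issue ADD r3<-Add1 | r0:5,r1:9,r2:2,r3:Add1,r4:4
c2: issue MUL r2<-Mul1 | r0:5,r1:9,r2:Mul1,r3:Add1,r4:4
c3: issue SUB r3<-Add2 | r0:5,r1:9,r2:Mul1,r3:Add2,r4:4
c4: CDB Add1=13; issue ADD r0<-Add1 | r0:Add1,r1:9,r2:Mul1,r3:Add2,r4:4
c5: stall | r0:Add1,r1:9,r2:Mul1,r3:Add2,r4:4
c6: stall | r0:Add1,r1:9,r2:Mul1,r3:Add2,r4:4
c7: CDB Add1=10; issue SUB r3<-Add1 | r0:10,r1:9,r2:Mul1,r3:Add1,r4:4
c8: CDB Mul1=20; issue MUL r0<-Mul1 | r0:Mul1,r1:9,r2:20,r3:Add1,r4:4
c9: issue MUL r0<-Mul2 | r0:Mul2,r1:9,r2:20,r3:Add1,r4:4
c10: stall | r0:Mul2,r1:9,r2:20,r3:Add1,r4:4
c11: CDB Add2=7; issue ADD r2<-Add2 | r0:Mul2,r1:9,r2:Add2,r3:Add1,r4:4
c12: stall | r0:Mul2,r1:9,r2:Add2,r3:Add1,r4:4
c13: stall | r0:Mul2,r1:9,r2:Add2,r3:Add1,r4:4
c14: CDB Add1=-13; stall | r0:Mul2,r1:9,r2:Add2,r3:-13,r4:4
c15: CDB Add2=18; stall | r0:Mul2,r1:9,r2:18,r3:-13,r4:4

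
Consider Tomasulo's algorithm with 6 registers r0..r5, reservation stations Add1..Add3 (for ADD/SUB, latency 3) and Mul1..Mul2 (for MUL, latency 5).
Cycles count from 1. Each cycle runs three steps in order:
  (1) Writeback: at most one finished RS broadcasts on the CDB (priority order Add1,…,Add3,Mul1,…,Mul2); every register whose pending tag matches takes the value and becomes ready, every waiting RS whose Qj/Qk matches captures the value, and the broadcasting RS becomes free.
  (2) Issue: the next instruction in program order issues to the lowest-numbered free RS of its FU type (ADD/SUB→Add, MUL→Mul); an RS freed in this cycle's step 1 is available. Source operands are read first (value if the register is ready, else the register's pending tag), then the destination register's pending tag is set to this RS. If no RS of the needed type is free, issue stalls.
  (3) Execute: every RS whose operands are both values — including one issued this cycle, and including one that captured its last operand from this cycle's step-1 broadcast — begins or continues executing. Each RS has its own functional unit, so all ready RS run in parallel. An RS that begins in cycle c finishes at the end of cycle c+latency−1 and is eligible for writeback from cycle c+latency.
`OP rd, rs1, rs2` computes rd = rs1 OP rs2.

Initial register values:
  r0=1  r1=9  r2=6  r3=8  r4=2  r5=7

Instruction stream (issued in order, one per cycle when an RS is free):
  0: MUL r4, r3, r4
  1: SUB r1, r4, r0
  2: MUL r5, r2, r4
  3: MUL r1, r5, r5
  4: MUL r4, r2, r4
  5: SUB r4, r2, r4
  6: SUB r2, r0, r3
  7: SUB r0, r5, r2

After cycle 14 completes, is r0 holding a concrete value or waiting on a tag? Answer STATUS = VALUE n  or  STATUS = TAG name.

STATUS = TAG Add3

cycle 1: issue MUL r4<-Mul1 // r0:1,r1:9,r2:6,r3:8,r4:Mul1,r5:7
cycle 2: issue SUB r1<-Add1 // r0:1,r1:Add1,r2:6,r3:8,r4:Mul1,r5:7
cycle 3: issue MUL r5<-Mul2 // r0:1,r1:Add1,r2:6,r3:8,r4:Mul1,r5:Mul2
cycle 4: stall // r0:1,r1:Add1,r2:6,r3:8,r4:Mul1,r5:Mul2
cycle 5: stall // r0:1,r1:Add1,r2:6,r3:8,r4:Mul1,r5:Mul2
cycle 6: CDB Mul1=16; issue MUL r1<-Mul1 // r0:1,r1:Mul1,r2:6,r3:8,r4:16,r5:Mul2
cycle 7: stall // r0:1,r1:Mul1,r2:6,r3:8,r4:16,r5:Mul2
cycle 8: stall // r0:1,r1:Mul1,r2:6,r3:8,r4:16,r5:Mul2
cycle 9: CDB Add1=15; stall // r0:1,r1:Mul1,r2:6,r3:8,r4:16,r5:Mul2
cycle 10: stall // r0:1,r1:Mul1,r2:6,r3:8,r4:16,r5:Mul2
cycle 11: CDB Mul2=96; issue MUL r4<-Mul2 // r0:1,r1:Mul1,r2:6,r3:8,r4:Mul2,r5:96
cycle 12: issue SUB r4<-Add1 // r0:1,r1:Mul1,r2:6,r3:8,r4:Add1,r5:96
cycle 13: issue SUB r2<-Add2 // r0:1,r1:Mul1,r2:Add2,r3:8,r4:Add1,r5:96
cycle 14: issue SUB r0<-Add3 // r0:Add3,r1:Mul1,r2:Add2,r3:8,r4:Add1,r5:96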